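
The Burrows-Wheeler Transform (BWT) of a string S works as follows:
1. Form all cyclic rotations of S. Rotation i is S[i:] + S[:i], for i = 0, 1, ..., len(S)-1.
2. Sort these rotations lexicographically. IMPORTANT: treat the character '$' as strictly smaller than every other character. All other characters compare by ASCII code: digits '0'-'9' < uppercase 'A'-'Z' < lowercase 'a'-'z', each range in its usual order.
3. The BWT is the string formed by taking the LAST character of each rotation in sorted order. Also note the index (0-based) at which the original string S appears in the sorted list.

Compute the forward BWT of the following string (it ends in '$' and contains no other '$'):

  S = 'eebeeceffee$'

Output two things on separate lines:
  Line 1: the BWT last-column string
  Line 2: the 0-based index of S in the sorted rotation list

All 12 rotations (rotation i = S[i:]+S[:i]):
  rot[0] = eebeeceffee$
  rot[1] = ebeeceffee$e
  rot[2] = beeceffee$ee
  rot[3] = eeceffee$eeb
  rot[4] = eceffee$eebe
  rot[5] = ceffee$eebee
  rot[6] = effee$eebeec
  rot[7] = ffee$eebeece
  rot[8] = fee$eebeecef
  rot[9] = ee$eebeeceff
  rot[10] = e$eebeeceffe
  rot[11] = $eebeeceffee
Sorted (with $ < everything):
  sorted[0] = $eebeeceffee  (last char: 'e')
  sorted[1] = beeceffee$ee  (last char: 'e')
  sorted[2] = ceffee$eebee  (last char: 'e')
  sorted[3] = e$eebeeceffe  (last char: 'e')
  sorted[4] = ebeeceffee$e  (last char: 'e')
  sorted[5] = eceffee$eebe  (last char: 'e')
  sorted[6] = ee$eebeeceff  (last char: 'f')
  sorted[7] = eebeeceffee$  (last char: '$')
  sorted[8] = eeceffee$eeb  (last char: 'b')
  sorted[9] = effee$eebeec  (last char: 'c')
  sorted[10] = fee$eebeecef  (last char: 'f')
  sorted[11] = ffee$eebeece  (last char: 'e')
Last column: eeeeeef$bcfe
Original string S is at sorted index 7

Answer: eeeeeef$bcfe
7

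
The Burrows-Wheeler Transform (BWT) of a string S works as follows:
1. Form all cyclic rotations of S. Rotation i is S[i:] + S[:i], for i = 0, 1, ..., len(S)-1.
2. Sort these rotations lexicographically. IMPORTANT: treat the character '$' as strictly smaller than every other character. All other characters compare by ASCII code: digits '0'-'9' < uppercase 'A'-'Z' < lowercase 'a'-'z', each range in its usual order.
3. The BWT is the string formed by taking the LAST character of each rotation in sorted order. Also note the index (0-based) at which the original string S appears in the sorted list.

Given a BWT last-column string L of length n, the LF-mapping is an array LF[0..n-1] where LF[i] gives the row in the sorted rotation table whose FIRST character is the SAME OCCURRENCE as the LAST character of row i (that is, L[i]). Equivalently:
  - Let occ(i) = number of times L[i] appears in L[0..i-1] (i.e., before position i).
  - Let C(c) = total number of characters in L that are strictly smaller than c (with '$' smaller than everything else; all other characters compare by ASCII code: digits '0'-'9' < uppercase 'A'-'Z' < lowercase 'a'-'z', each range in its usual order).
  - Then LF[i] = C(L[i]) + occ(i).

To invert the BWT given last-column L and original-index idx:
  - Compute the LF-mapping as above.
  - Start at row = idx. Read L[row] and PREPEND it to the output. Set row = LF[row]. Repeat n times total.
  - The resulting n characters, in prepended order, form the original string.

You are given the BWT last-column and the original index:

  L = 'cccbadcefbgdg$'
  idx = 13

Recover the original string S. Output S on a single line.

Answer: ggeccbbdfdcac$

Derivation:
LF mapping: 4 5 6 2 1 8 7 10 11 3 12 9 13 0
Walk LF starting at row 13, prepending L[row]:
  step 1: row=13, L[13]='$', prepend. Next row=LF[13]=0
  step 2: row=0, L[0]='c', prepend. Next row=LF[0]=4
  step 3: row=4, L[4]='a', prepend. Next row=LF[4]=1
  step 4: row=1, L[1]='c', prepend. Next row=LF[1]=5
  step 5: row=5, L[5]='d', prepend. Next row=LF[5]=8
  step 6: row=8, L[8]='f', prepend. Next row=LF[8]=11
  step 7: row=11, L[11]='d', prepend. Next row=LF[11]=9
  step 8: row=9, L[9]='b', prepend. Next row=LF[9]=3
  step 9: row=3, L[3]='b', prepend. Next row=LF[3]=2
  step 10: row=2, L[2]='c', prepend. Next row=LF[2]=6
  step 11: row=6, L[6]='c', prepend. Next row=LF[6]=7
  step 12: row=7, L[7]='e', prepend. Next row=LF[7]=10
  step 13: row=10, L[10]='g', prepend. Next row=LF[10]=12
  step 14: row=12, L[12]='g', prepend. Next row=LF[12]=13
Reversed output: ggeccbbdfdcac$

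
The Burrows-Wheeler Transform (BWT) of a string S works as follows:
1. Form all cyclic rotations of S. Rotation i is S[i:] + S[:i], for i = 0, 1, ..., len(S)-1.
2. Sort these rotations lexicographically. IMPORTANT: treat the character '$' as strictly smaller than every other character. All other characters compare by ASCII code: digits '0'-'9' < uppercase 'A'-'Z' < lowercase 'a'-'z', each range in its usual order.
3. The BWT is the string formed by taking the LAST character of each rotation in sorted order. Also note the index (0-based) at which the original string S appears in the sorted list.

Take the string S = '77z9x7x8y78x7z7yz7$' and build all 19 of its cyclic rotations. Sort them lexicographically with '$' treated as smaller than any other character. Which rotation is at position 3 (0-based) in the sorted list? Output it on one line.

Answer: 78x7z7yz7$77z9x7x8y

Derivation:
All 19 rotations (rotation i = S[i:]+S[:i]):
  rot[0] = 77z9x7x8y78x7z7yz7$
  rot[1] = 7z9x7x8y78x7z7yz7$7
  rot[2] = z9x7x8y78x7z7yz7$77
  rot[3] = 9x7x8y78x7z7yz7$77z
  rot[4] = x7x8y78x7z7yz7$77z9
  rot[5] = 7x8y78x7z7yz7$77z9x
  rot[6] = x8y78x7z7yz7$77z9x7
  rot[7] = 8y78x7z7yz7$77z9x7x
  rot[8] = y78x7z7yz7$77z9x7x8
  rot[9] = 78x7z7yz7$77z9x7x8y
  rot[10] = 8x7z7yz7$77z9x7x8y7
  rot[11] = x7z7yz7$77z9x7x8y78
  rot[12] = 7z7yz7$77z9x7x8y78x
  rot[13] = z7yz7$77z9x7x8y78x7
  rot[14] = 7yz7$77z9x7x8y78x7z
  rot[15] = yz7$77z9x7x8y78x7z7
  rot[16] = z7$77z9x7x8y78x7z7y
  rot[17] = 7$77z9x7x8y78x7z7yz
  rot[18] = $77z9x7x8y78x7z7yz7
Sorted (with $ < everything):
  sorted[0] = $77z9x7x8y78x7z7yz7
  sorted[1] = 7$77z9x7x8y78x7z7yz
  sorted[2] = 77z9x7x8y78x7z7yz7$
  sorted[3] = 78x7z7yz7$77z9x7x8y
  sorted[4] = 7x8y78x7z7yz7$77z9x
  sorted[5] = 7yz7$77z9x7x8y78x7z
  sorted[6] = 7z7yz7$77z9x7x8y78x
  sorted[7] = 7z9x7x8y78x7z7yz7$7
  sorted[8] = 8x7z7yz7$77z9x7x8y7
  sorted[9] = 8y78x7z7yz7$77z9x7x
  sorted[10] = 9x7x8y78x7z7yz7$77z
  sorted[11] = x7x8y78x7z7yz7$77z9
  sorted[12] = x7z7yz7$77z9x7x8y78
  sorted[13] = x8y78x7z7yz7$77z9x7
  sorted[14] = y78x7z7yz7$77z9x7x8
  sorted[15] = yz7$77z9x7x8y78x7z7
  sorted[16] = z7$77z9x7x8y78x7z7y
  sorted[17] = z7yz7$77z9x7x8y78x7
  sorted[18] = z9x7x8y78x7z7yz7$77
sorted[3] = 78x7z7yz7$77z9x7x8y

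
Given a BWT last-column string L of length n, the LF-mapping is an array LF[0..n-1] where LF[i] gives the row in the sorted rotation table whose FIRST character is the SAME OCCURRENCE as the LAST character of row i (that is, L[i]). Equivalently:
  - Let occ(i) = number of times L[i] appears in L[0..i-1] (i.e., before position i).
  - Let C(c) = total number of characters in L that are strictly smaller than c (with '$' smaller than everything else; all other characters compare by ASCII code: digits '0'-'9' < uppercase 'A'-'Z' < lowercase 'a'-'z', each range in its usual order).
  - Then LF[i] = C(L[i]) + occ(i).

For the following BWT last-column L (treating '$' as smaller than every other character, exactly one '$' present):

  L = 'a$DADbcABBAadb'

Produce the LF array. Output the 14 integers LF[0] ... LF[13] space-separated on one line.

Char counts: '$':1, 'A':3, 'B':2, 'D':2, 'a':2, 'b':2, 'c':1, 'd':1
C (first-col start): C('$')=0, C('A')=1, C('B')=4, C('D')=6, C('a')=8, C('b')=10, C('c')=12, C('d')=13
L[0]='a': occ=0, LF[0]=C('a')+0=8+0=8
L[1]='$': occ=0, LF[1]=C('$')+0=0+0=0
L[2]='D': occ=0, LF[2]=C('D')+0=6+0=6
L[3]='A': occ=0, LF[3]=C('A')+0=1+0=1
L[4]='D': occ=1, LF[4]=C('D')+1=6+1=7
L[5]='b': occ=0, LF[5]=C('b')+0=10+0=10
L[6]='c': occ=0, LF[6]=C('c')+0=12+0=12
L[7]='A': occ=1, LF[7]=C('A')+1=1+1=2
L[8]='B': occ=0, LF[8]=C('B')+0=4+0=4
L[9]='B': occ=1, LF[9]=C('B')+1=4+1=5
L[10]='A': occ=2, LF[10]=C('A')+2=1+2=3
L[11]='a': occ=1, LF[11]=C('a')+1=8+1=9
L[12]='d': occ=0, LF[12]=C('d')+0=13+0=13
L[13]='b': occ=1, LF[13]=C('b')+1=10+1=11

Answer: 8 0 6 1 7 10 12 2 4 5 3 9 13 11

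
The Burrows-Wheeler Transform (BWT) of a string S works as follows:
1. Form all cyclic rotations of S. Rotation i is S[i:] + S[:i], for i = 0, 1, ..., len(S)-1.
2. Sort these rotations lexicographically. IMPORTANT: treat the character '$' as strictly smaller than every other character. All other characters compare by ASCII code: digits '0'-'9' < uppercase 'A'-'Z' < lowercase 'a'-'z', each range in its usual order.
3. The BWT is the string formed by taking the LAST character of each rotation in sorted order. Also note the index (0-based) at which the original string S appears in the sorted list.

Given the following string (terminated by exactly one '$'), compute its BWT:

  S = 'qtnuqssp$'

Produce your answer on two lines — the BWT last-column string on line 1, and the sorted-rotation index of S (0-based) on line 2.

All 9 rotations (rotation i = S[i:]+S[:i]):
  rot[0] = qtnuqssp$
  rot[1] = tnuqssp$q
  rot[2] = nuqssp$qt
  rot[3] = uqssp$qtn
  rot[4] = qssp$qtnu
  rot[5] = ssp$qtnuq
  rot[6] = sp$qtnuqs
  rot[7] = p$qtnuqss
  rot[8] = $qtnuqssp
Sorted (with $ < everything):
  sorted[0] = $qtnuqssp  (last char: 'p')
  sorted[1] = nuqssp$qt  (last char: 't')
  sorted[2] = p$qtnuqss  (last char: 's')
  sorted[3] = qssp$qtnu  (last char: 'u')
  sorted[4] = qtnuqssp$  (last char: '$')
  sorted[5] = sp$qtnuqs  (last char: 's')
  sorted[6] = ssp$qtnuq  (last char: 'q')
  sorted[7] = tnuqssp$q  (last char: 'q')
  sorted[8] = uqssp$qtn  (last char: 'n')
Last column: ptsu$sqqn
Original string S is at sorted index 4

Answer: ptsu$sqqn
4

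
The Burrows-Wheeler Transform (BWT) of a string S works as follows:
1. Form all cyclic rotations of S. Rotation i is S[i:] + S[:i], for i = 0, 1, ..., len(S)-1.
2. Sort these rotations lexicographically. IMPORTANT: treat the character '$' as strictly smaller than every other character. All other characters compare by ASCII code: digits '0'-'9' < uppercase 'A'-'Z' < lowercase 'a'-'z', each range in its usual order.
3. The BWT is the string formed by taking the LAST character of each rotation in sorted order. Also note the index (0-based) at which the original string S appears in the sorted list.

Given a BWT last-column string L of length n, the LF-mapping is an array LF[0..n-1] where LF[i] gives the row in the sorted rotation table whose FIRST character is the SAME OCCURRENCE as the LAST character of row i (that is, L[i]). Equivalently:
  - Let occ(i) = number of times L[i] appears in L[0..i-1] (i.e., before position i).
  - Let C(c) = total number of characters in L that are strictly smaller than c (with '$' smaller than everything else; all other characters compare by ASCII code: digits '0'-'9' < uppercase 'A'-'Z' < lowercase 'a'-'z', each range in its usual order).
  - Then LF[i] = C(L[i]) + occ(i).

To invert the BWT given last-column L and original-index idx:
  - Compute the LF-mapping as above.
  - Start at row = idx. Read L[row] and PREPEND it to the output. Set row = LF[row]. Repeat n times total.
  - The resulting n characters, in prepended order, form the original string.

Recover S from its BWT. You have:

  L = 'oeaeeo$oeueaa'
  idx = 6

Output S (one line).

Answer: eeaaoeeoeauo$

Derivation:
LF mapping: 9 4 1 5 6 10 0 11 7 12 8 2 3
Walk LF starting at row 6, prepending L[row]:
  step 1: row=6, L[6]='$', prepend. Next row=LF[6]=0
  step 2: row=0, L[0]='o', prepend. Next row=LF[0]=9
  step 3: row=9, L[9]='u', prepend. Next row=LF[9]=12
  step 4: row=12, L[12]='a', prepend. Next row=LF[12]=3
  step 5: row=3, L[3]='e', prepend. Next row=LF[3]=5
  step 6: row=5, L[5]='o', prepend. Next row=LF[5]=10
  step 7: row=10, L[10]='e', prepend. Next row=LF[10]=8
  step 8: row=8, L[8]='e', prepend. Next row=LF[8]=7
  step 9: row=7, L[7]='o', prepend. Next row=LF[7]=11
  step 10: row=11, L[11]='a', prepend. Next row=LF[11]=2
  step 11: row=2, L[2]='a', prepend. Next row=LF[2]=1
  step 12: row=1, L[1]='e', prepend. Next row=LF[1]=4
  step 13: row=4, L[4]='e', prepend. Next row=LF[4]=6
Reversed output: eeaaoeeoeauo$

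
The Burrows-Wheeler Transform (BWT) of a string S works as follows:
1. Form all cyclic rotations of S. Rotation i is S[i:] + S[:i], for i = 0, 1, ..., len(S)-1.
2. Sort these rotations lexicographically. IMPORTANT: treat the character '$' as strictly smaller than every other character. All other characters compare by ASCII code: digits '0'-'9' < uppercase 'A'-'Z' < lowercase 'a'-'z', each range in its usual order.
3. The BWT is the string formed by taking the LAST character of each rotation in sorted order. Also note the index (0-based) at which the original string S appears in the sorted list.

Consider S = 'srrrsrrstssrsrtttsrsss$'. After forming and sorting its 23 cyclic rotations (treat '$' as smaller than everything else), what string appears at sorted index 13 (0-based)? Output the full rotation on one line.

Answer: srsss$srrrsrrstssrsrttt

Derivation:
All 23 rotations (rotation i = S[i:]+S[:i]):
  rot[0] = srrrsrrstssrsrtttsrsss$
  rot[1] = rrrsrrstssrsrtttsrsss$s
  rot[2] = rrsrrstssrsrtttsrsss$sr
  rot[3] = rsrrstssrsrtttsrsss$srr
  rot[4] = srrstssrsrtttsrsss$srrr
  rot[5] = rrstssrsrtttsrsss$srrrs
  rot[6] = rstssrsrtttsrsss$srrrsr
  rot[7] = stssrsrtttsrsss$srrrsrr
  rot[8] = tssrsrtttsrsss$srrrsrrs
  rot[9] = ssrsrtttsrsss$srrrsrrst
  rot[10] = srsrtttsrsss$srrrsrrsts
  rot[11] = rsrtttsrsss$srrrsrrstss
  rot[12] = srtttsrsss$srrrsrrstssr
  rot[13] = rtttsrsss$srrrsrrstssrs
  rot[14] = tttsrsss$srrrsrrstssrsr
  rot[15] = ttsrsss$srrrsrrstssrsrt
  rot[16] = tsrsss$srrrsrrstssrsrtt
  rot[17] = srsss$srrrsrrstssrsrttt
  rot[18] = rsss$srrrsrrstssrsrttts
  rot[19] = sss$srrrsrrstssrsrtttsr
  rot[20] = ss$srrrsrrstssrsrtttsrs
  rot[21] = s$srrrsrrstssrsrtttsrss
  rot[22] = $srrrsrrstssrsrtttsrsss
Sorted (with $ < everything):
  sorted[0] = $srrrsrrstssrsrtttsrsss
  sorted[1] = rrrsrrstssrsrtttsrsss$s
  sorted[2] = rrsrrstssrsrtttsrsss$sr
  sorted[3] = rrstssrsrtttsrsss$srrrs
  sorted[4] = rsrrstssrsrtttsrsss$srr
  sorted[5] = rsrtttsrsss$srrrsrrstss
  sorted[6] = rsss$srrrsrrstssrsrttts
  sorted[7] = rstssrsrtttsrsss$srrrsr
  sorted[8] = rtttsrsss$srrrsrrstssrs
  sorted[9] = s$srrrsrrstssrsrtttsrss
  sorted[10] = srrrsrrstssrsrtttsrsss$
  sorted[11] = srrstssrsrtttsrsss$srrr
  sorted[12] = srsrtttsrsss$srrrsrrsts
  sorted[13] = srsss$srrrsrrstssrsrttt
  sorted[14] = srtttsrsss$srrrsrrstssr
  sorted[15] = ss$srrrsrrstssrsrtttsrs
  sorted[16] = ssrsrtttsrsss$srrrsrrst
  sorted[17] = sss$srrrsrrstssrsrtttsr
  sorted[18] = stssrsrtttsrsss$srrrsrr
  sorted[19] = tsrsss$srrrsrrstssrsrtt
  sorted[20] = tssrsrtttsrsss$srrrsrrs
  sorted[21] = ttsrsss$srrrsrrstssrsrt
  sorted[22] = tttsrsss$srrrsrrstssrsr
sorted[13] = srsss$srrrsrrstssrsrttt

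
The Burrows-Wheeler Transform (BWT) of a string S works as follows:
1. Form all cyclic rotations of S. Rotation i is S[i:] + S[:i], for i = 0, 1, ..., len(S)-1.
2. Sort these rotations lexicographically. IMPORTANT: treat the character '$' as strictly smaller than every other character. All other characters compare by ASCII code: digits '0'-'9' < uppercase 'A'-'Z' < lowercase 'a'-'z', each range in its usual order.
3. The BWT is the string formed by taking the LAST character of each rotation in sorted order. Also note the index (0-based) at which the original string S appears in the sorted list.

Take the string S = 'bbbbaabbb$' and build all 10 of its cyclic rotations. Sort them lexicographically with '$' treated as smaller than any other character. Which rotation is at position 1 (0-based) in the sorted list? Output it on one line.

All 10 rotations (rotation i = S[i:]+S[:i]):
  rot[0] = bbbbaabbb$
  rot[1] = bbbaabbb$b
  rot[2] = bbaabbb$bb
  rot[3] = baabbb$bbb
  rot[4] = aabbb$bbbb
  rot[5] = abbb$bbbba
  rot[6] = bbb$bbbbaa
  rot[7] = bb$bbbbaab
  rot[8] = b$bbbbaabb
  rot[9] = $bbbbaabbb
Sorted (with $ < everything):
  sorted[0] = $bbbbaabbb
  sorted[1] = aabbb$bbbb
  sorted[2] = abbb$bbbba
  sorted[3] = b$bbbbaabb
  sorted[4] = baabbb$bbb
  sorted[5] = bb$bbbbaab
  sorted[6] = bbaabbb$bb
  sorted[7] = bbb$bbbbaa
  sorted[8] = bbbaabbb$b
  sorted[9] = bbbbaabbb$
sorted[1] = aabbb$bbbb

Answer: aabbb$bbbb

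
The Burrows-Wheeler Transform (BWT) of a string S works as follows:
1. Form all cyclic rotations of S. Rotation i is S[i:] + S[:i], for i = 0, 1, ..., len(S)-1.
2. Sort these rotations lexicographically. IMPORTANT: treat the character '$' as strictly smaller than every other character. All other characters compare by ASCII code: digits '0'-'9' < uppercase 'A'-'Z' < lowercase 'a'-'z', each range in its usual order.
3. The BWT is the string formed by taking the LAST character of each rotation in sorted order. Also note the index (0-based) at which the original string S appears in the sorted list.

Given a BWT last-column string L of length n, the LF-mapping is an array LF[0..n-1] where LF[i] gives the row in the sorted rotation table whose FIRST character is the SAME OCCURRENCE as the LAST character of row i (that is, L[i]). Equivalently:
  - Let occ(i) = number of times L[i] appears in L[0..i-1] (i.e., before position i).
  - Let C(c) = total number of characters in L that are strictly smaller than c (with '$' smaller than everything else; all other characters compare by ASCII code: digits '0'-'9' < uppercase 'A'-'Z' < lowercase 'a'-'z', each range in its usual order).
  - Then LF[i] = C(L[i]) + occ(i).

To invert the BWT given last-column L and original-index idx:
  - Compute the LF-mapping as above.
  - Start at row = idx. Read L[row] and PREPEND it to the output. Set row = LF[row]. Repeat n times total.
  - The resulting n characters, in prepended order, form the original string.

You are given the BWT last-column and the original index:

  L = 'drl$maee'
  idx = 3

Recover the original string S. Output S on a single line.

LF mapping: 2 7 5 0 6 1 3 4
Walk LF starting at row 3, prepending L[row]:
  step 1: row=3, L[3]='$', prepend. Next row=LF[3]=0
  step 2: row=0, L[0]='d', prepend. Next row=LF[0]=2
  step 3: row=2, L[2]='l', prepend. Next row=LF[2]=5
  step 4: row=5, L[5]='a', prepend. Next row=LF[5]=1
  step 5: row=1, L[1]='r', prepend. Next row=LF[1]=7
  step 6: row=7, L[7]='e', prepend. Next row=LF[7]=4
  step 7: row=4, L[4]='m', prepend. Next row=LF[4]=6
  step 8: row=6, L[6]='e', prepend. Next row=LF[6]=3
Reversed output: emerald$

Answer: emerald$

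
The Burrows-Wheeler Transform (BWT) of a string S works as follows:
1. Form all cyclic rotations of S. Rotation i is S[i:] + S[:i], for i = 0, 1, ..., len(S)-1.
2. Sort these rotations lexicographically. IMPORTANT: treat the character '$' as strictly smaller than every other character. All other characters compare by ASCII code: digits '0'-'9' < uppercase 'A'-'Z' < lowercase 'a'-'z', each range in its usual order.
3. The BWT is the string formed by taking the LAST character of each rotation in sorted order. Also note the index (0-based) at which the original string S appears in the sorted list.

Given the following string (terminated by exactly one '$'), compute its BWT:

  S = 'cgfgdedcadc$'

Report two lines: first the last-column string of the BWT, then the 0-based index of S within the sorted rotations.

All 12 rotations (rotation i = S[i:]+S[:i]):
  rot[0] = cgfgdedcadc$
  rot[1] = gfgdedcadc$c
  rot[2] = fgdedcadc$cg
  rot[3] = gdedcadc$cgf
  rot[4] = dedcadc$cgfg
  rot[5] = edcadc$cgfgd
  rot[6] = dcadc$cgfgde
  rot[7] = cadc$cgfgded
  rot[8] = adc$cgfgdedc
  rot[9] = dc$cgfgdedca
  rot[10] = c$cgfgdedcad
  rot[11] = $cgfgdedcadc
Sorted (with $ < everything):
  sorted[0] = $cgfgdedcadc  (last char: 'c')
  sorted[1] = adc$cgfgdedc  (last char: 'c')
  sorted[2] = c$cgfgdedcad  (last char: 'd')
  sorted[3] = cadc$cgfgded  (last char: 'd')
  sorted[4] = cgfgdedcadc$  (last char: '$')
  sorted[5] = dc$cgfgdedca  (last char: 'a')
  sorted[6] = dcadc$cgfgde  (last char: 'e')
  sorted[7] = dedcadc$cgfg  (last char: 'g')
  sorted[8] = edcadc$cgfgd  (last char: 'd')
  sorted[9] = fgdedcadc$cg  (last char: 'g')
  sorted[10] = gdedcadc$cgf  (last char: 'f')
  sorted[11] = gfgdedcadc$c  (last char: 'c')
Last column: ccdd$aegdgfc
Original string S is at sorted index 4

Answer: ccdd$aegdgfc
4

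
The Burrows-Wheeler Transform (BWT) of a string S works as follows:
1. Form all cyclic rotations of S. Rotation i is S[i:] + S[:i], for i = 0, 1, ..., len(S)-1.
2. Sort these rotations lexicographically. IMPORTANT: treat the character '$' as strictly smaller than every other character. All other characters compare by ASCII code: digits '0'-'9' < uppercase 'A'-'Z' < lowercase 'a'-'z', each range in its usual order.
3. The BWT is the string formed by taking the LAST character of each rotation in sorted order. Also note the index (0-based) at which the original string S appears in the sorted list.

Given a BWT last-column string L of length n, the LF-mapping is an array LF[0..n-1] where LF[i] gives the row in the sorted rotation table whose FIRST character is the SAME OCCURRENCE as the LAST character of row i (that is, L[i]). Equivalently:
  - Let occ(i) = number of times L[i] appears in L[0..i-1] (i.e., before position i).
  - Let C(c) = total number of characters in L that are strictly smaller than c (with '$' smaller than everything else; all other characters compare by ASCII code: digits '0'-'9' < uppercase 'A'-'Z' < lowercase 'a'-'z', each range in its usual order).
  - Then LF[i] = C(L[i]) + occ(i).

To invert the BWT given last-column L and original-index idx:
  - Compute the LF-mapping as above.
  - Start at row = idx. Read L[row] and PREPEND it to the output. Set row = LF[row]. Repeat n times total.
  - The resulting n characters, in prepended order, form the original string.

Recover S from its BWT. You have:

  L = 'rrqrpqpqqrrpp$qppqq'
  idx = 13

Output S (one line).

LF mapping: 14 15 7 16 1 8 2 9 10 17 18 3 4 0 11 5 6 12 13
Walk LF starting at row 13, prepending L[row]:
  step 1: row=13, L[13]='$', prepend. Next row=LF[13]=0
  step 2: row=0, L[0]='r', prepend. Next row=LF[0]=14
  step 3: row=14, L[14]='q', prepend. Next row=LF[14]=11
  step 4: row=11, L[11]='p', prepend. Next row=LF[11]=3
  step 5: row=3, L[3]='r', prepend. Next row=LF[3]=16
  step 6: row=16, L[16]='p', prepend. Next row=LF[16]=6
  step 7: row=6, L[6]='p', prepend. Next row=LF[6]=2
  step 8: row=2, L[2]='q', prepend. Next row=LF[2]=7
  step 9: row=7, L[7]='q', prepend. Next row=LF[7]=9
  step 10: row=9, L[9]='r', prepend. Next row=LF[9]=17
  step 11: row=17, L[17]='q', prepend. Next row=LF[17]=12
  step 12: row=12, L[12]='p', prepend. Next row=LF[12]=4
  step 13: row=4, L[4]='p', prepend. Next row=LF[4]=1
  step 14: row=1, L[1]='r', prepend. Next row=LF[1]=15
  step 15: row=15, L[15]='p', prepend. Next row=LF[15]=5
  step 16: row=5, L[5]='q', prepend. Next row=LF[5]=8
  step 17: row=8, L[8]='q', prepend. Next row=LF[8]=10
  step 18: row=10, L[10]='r', prepend. Next row=LF[10]=18
  step 19: row=18, L[18]='q', prepend. Next row=LF[18]=13
Reversed output: qrqqprppqrqqpprpqr$

Answer: qrqqprppqrqqpprpqr$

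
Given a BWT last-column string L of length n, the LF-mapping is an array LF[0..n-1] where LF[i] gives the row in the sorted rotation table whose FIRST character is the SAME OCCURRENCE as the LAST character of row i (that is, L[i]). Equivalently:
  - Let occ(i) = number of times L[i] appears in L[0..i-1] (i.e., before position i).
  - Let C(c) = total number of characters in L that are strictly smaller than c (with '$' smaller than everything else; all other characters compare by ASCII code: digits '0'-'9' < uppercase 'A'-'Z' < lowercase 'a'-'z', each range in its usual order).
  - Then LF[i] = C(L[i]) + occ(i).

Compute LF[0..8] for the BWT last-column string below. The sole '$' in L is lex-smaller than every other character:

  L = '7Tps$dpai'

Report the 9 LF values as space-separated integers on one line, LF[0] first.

Answer: 1 2 6 8 0 4 7 3 5

Derivation:
Char counts: '$':1, '7':1, 'T':1, 'a':1, 'd':1, 'i':1, 'p':2, 's':1
C (first-col start): C('$')=0, C('7')=1, C('T')=2, C('a')=3, C('d')=4, C('i')=5, C('p')=6, C('s')=8
L[0]='7': occ=0, LF[0]=C('7')+0=1+0=1
L[1]='T': occ=0, LF[1]=C('T')+0=2+0=2
L[2]='p': occ=0, LF[2]=C('p')+0=6+0=6
L[3]='s': occ=0, LF[3]=C('s')+0=8+0=8
L[4]='$': occ=0, LF[4]=C('$')+0=0+0=0
L[5]='d': occ=0, LF[5]=C('d')+0=4+0=4
L[6]='p': occ=1, LF[6]=C('p')+1=6+1=7
L[7]='a': occ=0, LF[7]=C('a')+0=3+0=3
L[8]='i': occ=0, LF[8]=C('i')+0=5+0=5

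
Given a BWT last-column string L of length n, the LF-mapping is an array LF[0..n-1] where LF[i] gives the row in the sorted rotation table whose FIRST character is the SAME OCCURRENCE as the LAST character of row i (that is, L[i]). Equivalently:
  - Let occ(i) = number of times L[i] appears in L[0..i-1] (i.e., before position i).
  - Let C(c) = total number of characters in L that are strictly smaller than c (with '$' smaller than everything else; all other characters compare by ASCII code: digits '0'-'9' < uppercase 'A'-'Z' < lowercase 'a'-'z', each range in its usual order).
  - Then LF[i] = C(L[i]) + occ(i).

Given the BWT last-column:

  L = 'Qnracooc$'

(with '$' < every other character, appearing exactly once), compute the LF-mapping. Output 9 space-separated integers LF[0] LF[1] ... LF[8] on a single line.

Answer: 1 5 8 2 3 6 7 4 0

Derivation:
Char counts: '$':1, 'Q':1, 'a':1, 'c':2, 'n':1, 'o':2, 'r':1
C (first-col start): C('$')=0, C('Q')=1, C('a')=2, C('c')=3, C('n')=5, C('o')=6, C('r')=8
L[0]='Q': occ=0, LF[0]=C('Q')+0=1+0=1
L[1]='n': occ=0, LF[1]=C('n')+0=5+0=5
L[2]='r': occ=0, LF[2]=C('r')+0=8+0=8
L[3]='a': occ=0, LF[3]=C('a')+0=2+0=2
L[4]='c': occ=0, LF[4]=C('c')+0=3+0=3
L[5]='o': occ=0, LF[5]=C('o')+0=6+0=6
L[6]='o': occ=1, LF[6]=C('o')+1=6+1=7
L[7]='c': occ=1, LF[7]=C('c')+1=3+1=4
L[8]='$': occ=0, LF[8]=C('$')+0=0+0=0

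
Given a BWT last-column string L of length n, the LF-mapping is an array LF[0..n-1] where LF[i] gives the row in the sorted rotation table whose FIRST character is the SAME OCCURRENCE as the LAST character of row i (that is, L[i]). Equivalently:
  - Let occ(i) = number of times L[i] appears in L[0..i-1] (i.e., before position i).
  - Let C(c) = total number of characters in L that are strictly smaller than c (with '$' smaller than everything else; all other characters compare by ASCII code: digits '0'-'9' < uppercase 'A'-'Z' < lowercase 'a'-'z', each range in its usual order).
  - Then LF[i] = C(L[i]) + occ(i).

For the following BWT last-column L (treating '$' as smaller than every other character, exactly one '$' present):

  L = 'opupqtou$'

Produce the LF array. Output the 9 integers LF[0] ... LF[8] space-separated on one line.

Char counts: '$':1, 'o':2, 'p':2, 'q':1, 't':1, 'u':2
C (first-col start): C('$')=0, C('o')=1, C('p')=3, C('q')=5, C('t')=6, C('u')=7
L[0]='o': occ=0, LF[0]=C('o')+0=1+0=1
L[1]='p': occ=0, LF[1]=C('p')+0=3+0=3
L[2]='u': occ=0, LF[2]=C('u')+0=7+0=7
L[3]='p': occ=1, LF[3]=C('p')+1=3+1=4
L[4]='q': occ=0, LF[4]=C('q')+0=5+0=5
L[5]='t': occ=0, LF[5]=C('t')+0=6+0=6
L[6]='o': occ=1, LF[6]=C('o')+1=1+1=2
L[7]='u': occ=1, LF[7]=C('u')+1=7+1=8
L[8]='$': occ=0, LF[8]=C('$')+0=0+0=0

Answer: 1 3 7 4 5 6 2 8 0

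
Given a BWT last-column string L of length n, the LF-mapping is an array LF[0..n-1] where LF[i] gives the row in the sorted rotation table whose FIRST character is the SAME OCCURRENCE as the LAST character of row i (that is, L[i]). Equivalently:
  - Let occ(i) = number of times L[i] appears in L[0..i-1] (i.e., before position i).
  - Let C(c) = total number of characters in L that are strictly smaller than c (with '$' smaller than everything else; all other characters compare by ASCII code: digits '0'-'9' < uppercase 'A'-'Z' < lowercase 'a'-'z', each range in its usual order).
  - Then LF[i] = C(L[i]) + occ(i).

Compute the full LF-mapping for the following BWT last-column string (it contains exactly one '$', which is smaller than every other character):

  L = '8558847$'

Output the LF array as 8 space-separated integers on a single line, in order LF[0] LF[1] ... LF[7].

Answer: 5 2 3 6 7 1 4 0

Derivation:
Char counts: '$':1, '4':1, '5':2, '7':1, '8':3
C (first-col start): C('$')=0, C('4')=1, C('5')=2, C('7')=4, C('8')=5
L[0]='8': occ=0, LF[0]=C('8')+0=5+0=5
L[1]='5': occ=0, LF[1]=C('5')+0=2+0=2
L[2]='5': occ=1, LF[2]=C('5')+1=2+1=3
L[3]='8': occ=1, LF[3]=C('8')+1=5+1=6
L[4]='8': occ=2, LF[4]=C('8')+2=5+2=7
L[5]='4': occ=0, LF[5]=C('4')+0=1+0=1
L[6]='7': occ=0, LF[6]=C('7')+0=4+0=4
L[7]='$': occ=0, LF[7]=C('$')+0=0+0=0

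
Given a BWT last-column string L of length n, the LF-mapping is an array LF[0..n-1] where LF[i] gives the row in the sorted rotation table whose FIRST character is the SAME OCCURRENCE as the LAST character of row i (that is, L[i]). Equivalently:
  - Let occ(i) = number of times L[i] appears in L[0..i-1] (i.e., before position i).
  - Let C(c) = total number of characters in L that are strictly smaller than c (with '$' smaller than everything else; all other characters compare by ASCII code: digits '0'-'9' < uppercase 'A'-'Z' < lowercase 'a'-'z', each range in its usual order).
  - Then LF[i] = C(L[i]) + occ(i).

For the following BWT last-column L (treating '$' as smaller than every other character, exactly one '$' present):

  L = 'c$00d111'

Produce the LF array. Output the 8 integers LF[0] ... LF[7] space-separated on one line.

Char counts: '$':1, '0':2, '1':3, 'c':1, 'd':1
C (first-col start): C('$')=0, C('0')=1, C('1')=3, C('c')=6, C('d')=7
L[0]='c': occ=0, LF[0]=C('c')+0=6+0=6
L[1]='$': occ=0, LF[1]=C('$')+0=0+0=0
L[2]='0': occ=0, LF[2]=C('0')+0=1+0=1
L[3]='0': occ=1, LF[3]=C('0')+1=1+1=2
L[4]='d': occ=0, LF[4]=C('d')+0=7+0=7
L[5]='1': occ=0, LF[5]=C('1')+0=3+0=3
L[6]='1': occ=1, LF[6]=C('1')+1=3+1=4
L[7]='1': occ=2, LF[7]=C('1')+2=3+2=5

Answer: 6 0 1 2 7 3 4 5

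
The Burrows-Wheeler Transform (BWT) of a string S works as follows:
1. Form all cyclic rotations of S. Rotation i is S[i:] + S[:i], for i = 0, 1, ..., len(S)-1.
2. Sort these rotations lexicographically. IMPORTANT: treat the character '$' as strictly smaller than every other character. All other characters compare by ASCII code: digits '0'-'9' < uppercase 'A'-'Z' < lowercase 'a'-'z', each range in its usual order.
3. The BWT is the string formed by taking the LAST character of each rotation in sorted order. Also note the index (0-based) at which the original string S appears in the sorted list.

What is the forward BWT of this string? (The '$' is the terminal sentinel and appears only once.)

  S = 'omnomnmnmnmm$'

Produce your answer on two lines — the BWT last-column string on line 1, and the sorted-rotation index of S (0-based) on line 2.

Answer: mmnnnoommmmn$
12

Derivation:
All 13 rotations (rotation i = S[i:]+S[:i]):
  rot[0] = omnomnmnmnmm$
  rot[1] = mnomnmnmnmm$o
  rot[2] = nomnmnmnmm$om
  rot[3] = omnmnmnmm$omn
  rot[4] = mnmnmnmm$omno
  rot[5] = nmnmnmm$omnom
  rot[6] = mnmnmm$omnomn
  rot[7] = nmnmm$omnomnm
  rot[8] = mnmm$omnomnmn
  rot[9] = nmm$omnomnmnm
  rot[10] = mm$omnomnmnmn
  rot[11] = m$omnomnmnmnm
  rot[12] = $omnomnmnmnmm
Sorted (with $ < everything):
  sorted[0] = $omnomnmnmnmm  (last char: 'm')
  sorted[1] = m$omnomnmnmnm  (last char: 'm')
  sorted[2] = mm$omnomnmnmn  (last char: 'n')
  sorted[3] = mnmm$omnomnmn  (last char: 'n')
  sorted[4] = mnmnmm$omnomn  (last char: 'n')
  sorted[5] = mnmnmnmm$omno  (last char: 'o')
  sorted[6] = mnomnmnmnmm$o  (last char: 'o')
  sorted[7] = nmm$omnomnmnm  (last char: 'm')
  sorted[8] = nmnmm$omnomnm  (last char: 'm')
  sorted[9] = nmnmnmm$omnom  (last char: 'm')
  sorted[10] = nomnmnmnmm$om  (last char: 'm')
  sorted[11] = omnmnmnmm$omn  (last char: 'n')
  sorted[12] = omnomnmnmnmm$  (last char: '$')
Last column: mmnnnoommmmn$
Original string S is at sorted index 12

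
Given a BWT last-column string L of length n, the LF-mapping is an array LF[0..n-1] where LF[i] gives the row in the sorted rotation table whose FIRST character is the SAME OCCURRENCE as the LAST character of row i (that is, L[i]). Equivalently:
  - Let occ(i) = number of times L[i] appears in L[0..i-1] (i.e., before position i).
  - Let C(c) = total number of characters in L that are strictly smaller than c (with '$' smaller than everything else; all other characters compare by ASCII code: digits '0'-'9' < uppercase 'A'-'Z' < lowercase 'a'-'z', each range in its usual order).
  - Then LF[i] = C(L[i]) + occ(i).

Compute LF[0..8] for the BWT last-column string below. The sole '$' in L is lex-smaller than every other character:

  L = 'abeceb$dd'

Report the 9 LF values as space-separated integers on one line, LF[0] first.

Char counts: '$':1, 'a':1, 'b':2, 'c':1, 'd':2, 'e':2
C (first-col start): C('$')=0, C('a')=1, C('b')=2, C('c')=4, C('d')=5, C('e')=7
L[0]='a': occ=0, LF[0]=C('a')+0=1+0=1
L[1]='b': occ=0, LF[1]=C('b')+0=2+0=2
L[2]='e': occ=0, LF[2]=C('e')+0=7+0=7
L[3]='c': occ=0, LF[3]=C('c')+0=4+0=4
L[4]='e': occ=1, LF[4]=C('e')+1=7+1=8
L[5]='b': occ=1, LF[5]=C('b')+1=2+1=3
L[6]='$': occ=0, LF[6]=C('$')+0=0+0=0
L[7]='d': occ=0, LF[7]=C('d')+0=5+0=5
L[8]='d': occ=1, LF[8]=C('d')+1=5+1=6

Answer: 1 2 7 4 8 3 0 5 6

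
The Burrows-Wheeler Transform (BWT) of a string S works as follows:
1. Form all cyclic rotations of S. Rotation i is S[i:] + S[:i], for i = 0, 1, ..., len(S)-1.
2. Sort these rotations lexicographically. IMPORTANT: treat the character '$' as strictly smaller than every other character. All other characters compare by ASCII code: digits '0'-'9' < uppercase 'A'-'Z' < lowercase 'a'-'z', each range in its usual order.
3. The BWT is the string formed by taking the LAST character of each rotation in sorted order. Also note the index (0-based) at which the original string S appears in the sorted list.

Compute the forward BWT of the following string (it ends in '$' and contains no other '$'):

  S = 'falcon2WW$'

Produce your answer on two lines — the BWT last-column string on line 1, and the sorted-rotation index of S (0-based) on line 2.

Answer: WnW2fl$aoc
6

Derivation:
All 10 rotations (rotation i = S[i:]+S[:i]):
  rot[0] = falcon2WW$
  rot[1] = alcon2WW$f
  rot[2] = lcon2WW$fa
  rot[3] = con2WW$fal
  rot[4] = on2WW$falc
  rot[5] = n2WW$falco
  rot[6] = 2WW$falcon
  rot[7] = WW$falcon2
  rot[8] = W$falcon2W
  rot[9] = $falcon2WW
Sorted (with $ < everything):
  sorted[0] = $falcon2WW  (last char: 'W')
  sorted[1] = 2WW$falcon  (last char: 'n')
  sorted[2] = W$falcon2W  (last char: 'W')
  sorted[3] = WW$falcon2  (last char: '2')
  sorted[4] = alcon2WW$f  (last char: 'f')
  sorted[5] = con2WW$fal  (last char: 'l')
  sorted[6] = falcon2WW$  (last char: '$')
  sorted[7] = lcon2WW$fa  (last char: 'a')
  sorted[8] = n2WW$falco  (last char: 'o')
  sorted[9] = on2WW$falc  (last char: 'c')
Last column: WnW2fl$aoc
Original string S is at sorted index 6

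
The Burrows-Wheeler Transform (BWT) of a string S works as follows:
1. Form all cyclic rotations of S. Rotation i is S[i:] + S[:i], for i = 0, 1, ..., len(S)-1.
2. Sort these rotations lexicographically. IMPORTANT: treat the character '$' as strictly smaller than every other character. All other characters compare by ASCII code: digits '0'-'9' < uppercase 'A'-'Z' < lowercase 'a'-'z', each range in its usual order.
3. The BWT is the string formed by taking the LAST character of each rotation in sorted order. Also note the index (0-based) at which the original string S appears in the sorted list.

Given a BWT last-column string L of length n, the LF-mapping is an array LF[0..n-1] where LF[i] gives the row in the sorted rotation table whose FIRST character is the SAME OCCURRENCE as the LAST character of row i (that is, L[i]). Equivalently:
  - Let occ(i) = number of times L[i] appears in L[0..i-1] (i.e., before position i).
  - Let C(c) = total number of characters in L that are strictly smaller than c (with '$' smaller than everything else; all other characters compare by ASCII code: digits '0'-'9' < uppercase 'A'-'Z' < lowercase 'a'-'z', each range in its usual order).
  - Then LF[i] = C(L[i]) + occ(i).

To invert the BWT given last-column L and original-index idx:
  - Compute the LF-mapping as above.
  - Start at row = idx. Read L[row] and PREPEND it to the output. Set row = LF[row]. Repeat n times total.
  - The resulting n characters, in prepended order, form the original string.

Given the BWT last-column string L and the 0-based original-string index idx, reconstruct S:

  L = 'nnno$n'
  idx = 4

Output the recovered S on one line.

LF mapping: 1 2 3 5 0 4
Walk LF starting at row 4, prepending L[row]:
  step 1: row=4, L[4]='$', prepend. Next row=LF[4]=0
  step 2: row=0, L[0]='n', prepend. Next row=LF[0]=1
  step 3: row=1, L[1]='n', prepend. Next row=LF[1]=2
  step 4: row=2, L[2]='n', prepend. Next row=LF[2]=3
  step 5: row=3, L[3]='o', prepend. Next row=LF[3]=5
  step 6: row=5, L[5]='n', prepend. Next row=LF[5]=4
Reversed output: nonnn$

Answer: nonnn$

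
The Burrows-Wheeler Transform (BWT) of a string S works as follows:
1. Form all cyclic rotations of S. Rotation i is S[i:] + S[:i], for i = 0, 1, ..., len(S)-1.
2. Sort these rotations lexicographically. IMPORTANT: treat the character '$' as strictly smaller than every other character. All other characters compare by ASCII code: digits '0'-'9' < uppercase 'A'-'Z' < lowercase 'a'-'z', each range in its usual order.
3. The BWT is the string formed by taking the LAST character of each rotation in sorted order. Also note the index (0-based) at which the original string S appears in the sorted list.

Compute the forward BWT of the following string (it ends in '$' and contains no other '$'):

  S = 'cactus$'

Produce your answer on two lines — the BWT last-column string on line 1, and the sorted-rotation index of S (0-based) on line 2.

Answer: sc$auct
2

Derivation:
All 7 rotations (rotation i = S[i:]+S[:i]):
  rot[0] = cactus$
  rot[1] = actus$c
  rot[2] = ctus$ca
  rot[3] = tus$cac
  rot[4] = us$cact
  rot[5] = s$cactu
  rot[6] = $cactus
Sorted (with $ < everything):
  sorted[0] = $cactus  (last char: 's')
  sorted[1] = actus$c  (last char: 'c')
  sorted[2] = cactus$  (last char: '$')
  sorted[3] = ctus$ca  (last char: 'a')
  sorted[4] = s$cactu  (last char: 'u')
  sorted[5] = tus$cac  (last char: 'c')
  sorted[6] = us$cact  (last char: 't')
Last column: sc$auct
Original string S is at sorted index 2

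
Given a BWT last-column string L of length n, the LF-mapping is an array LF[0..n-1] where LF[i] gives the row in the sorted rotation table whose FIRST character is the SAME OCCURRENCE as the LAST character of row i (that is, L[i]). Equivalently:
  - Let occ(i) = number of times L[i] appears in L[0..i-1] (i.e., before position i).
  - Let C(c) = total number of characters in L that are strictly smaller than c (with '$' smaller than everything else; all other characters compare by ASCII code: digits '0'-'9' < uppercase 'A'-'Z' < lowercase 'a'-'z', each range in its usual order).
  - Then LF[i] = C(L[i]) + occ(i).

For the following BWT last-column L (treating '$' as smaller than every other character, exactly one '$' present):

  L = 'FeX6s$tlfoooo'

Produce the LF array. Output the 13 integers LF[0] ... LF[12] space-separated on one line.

Answer: 2 4 3 1 11 0 12 6 5 7 8 9 10

Derivation:
Char counts: '$':1, '6':1, 'F':1, 'X':1, 'e':1, 'f':1, 'l':1, 'o':4, 's':1, 't':1
C (first-col start): C('$')=0, C('6')=1, C('F')=2, C('X')=3, C('e')=4, C('f')=5, C('l')=6, C('o')=7, C('s')=11, C('t')=12
L[0]='F': occ=0, LF[0]=C('F')+0=2+0=2
L[1]='e': occ=0, LF[1]=C('e')+0=4+0=4
L[2]='X': occ=0, LF[2]=C('X')+0=3+0=3
L[3]='6': occ=0, LF[3]=C('6')+0=1+0=1
L[4]='s': occ=0, LF[4]=C('s')+0=11+0=11
L[5]='$': occ=0, LF[5]=C('$')+0=0+0=0
L[6]='t': occ=0, LF[6]=C('t')+0=12+0=12
L[7]='l': occ=0, LF[7]=C('l')+0=6+0=6
L[8]='f': occ=0, LF[8]=C('f')+0=5+0=5
L[9]='o': occ=0, LF[9]=C('o')+0=7+0=7
L[10]='o': occ=1, LF[10]=C('o')+1=7+1=8
L[11]='o': occ=2, LF[11]=C('o')+2=7+2=9
L[12]='o': occ=3, LF[12]=C('o')+3=7+3=10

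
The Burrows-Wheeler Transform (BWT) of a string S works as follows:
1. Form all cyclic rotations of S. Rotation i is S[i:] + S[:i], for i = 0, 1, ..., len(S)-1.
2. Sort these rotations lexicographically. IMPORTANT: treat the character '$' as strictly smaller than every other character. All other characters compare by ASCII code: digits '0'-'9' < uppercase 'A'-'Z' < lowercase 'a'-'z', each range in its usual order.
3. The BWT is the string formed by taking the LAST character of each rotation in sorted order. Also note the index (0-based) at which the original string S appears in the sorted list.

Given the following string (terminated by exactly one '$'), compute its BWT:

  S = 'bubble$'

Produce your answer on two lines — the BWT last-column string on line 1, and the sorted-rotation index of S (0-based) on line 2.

Answer: eub$lbb
3

Derivation:
All 7 rotations (rotation i = S[i:]+S[:i]):
  rot[0] = bubble$
  rot[1] = ubble$b
  rot[2] = bble$bu
  rot[3] = ble$bub
  rot[4] = le$bubb
  rot[5] = e$bubbl
  rot[6] = $bubble
Sorted (with $ < everything):
  sorted[0] = $bubble  (last char: 'e')
  sorted[1] = bble$bu  (last char: 'u')
  sorted[2] = ble$bub  (last char: 'b')
  sorted[3] = bubble$  (last char: '$')
  sorted[4] = e$bubbl  (last char: 'l')
  sorted[5] = le$bubb  (last char: 'b')
  sorted[6] = ubble$b  (last char: 'b')
Last column: eub$lbb
Original string S is at sorted index 3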